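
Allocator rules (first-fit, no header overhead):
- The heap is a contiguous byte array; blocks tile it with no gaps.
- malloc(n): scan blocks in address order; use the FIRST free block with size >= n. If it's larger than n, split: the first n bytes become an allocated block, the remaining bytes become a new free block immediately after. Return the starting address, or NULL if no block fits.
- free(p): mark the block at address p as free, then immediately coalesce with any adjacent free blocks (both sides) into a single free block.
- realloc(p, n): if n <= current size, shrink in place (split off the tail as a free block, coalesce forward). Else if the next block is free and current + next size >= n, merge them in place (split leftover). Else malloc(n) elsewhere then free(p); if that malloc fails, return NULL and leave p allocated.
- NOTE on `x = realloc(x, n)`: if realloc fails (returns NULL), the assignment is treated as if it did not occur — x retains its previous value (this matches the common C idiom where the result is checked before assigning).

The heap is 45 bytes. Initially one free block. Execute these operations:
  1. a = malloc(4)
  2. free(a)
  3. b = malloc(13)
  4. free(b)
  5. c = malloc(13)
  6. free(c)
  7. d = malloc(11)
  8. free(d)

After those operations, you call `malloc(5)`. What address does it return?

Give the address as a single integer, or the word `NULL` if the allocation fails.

Op 1: a = malloc(4) -> a = 0; heap: [0-3 ALLOC][4-44 FREE]
Op 2: free(a) -> (freed a); heap: [0-44 FREE]
Op 3: b = malloc(13) -> b = 0; heap: [0-12 ALLOC][13-44 FREE]
Op 4: free(b) -> (freed b); heap: [0-44 FREE]
Op 5: c = malloc(13) -> c = 0; heap: [0-12 ALLOC][13-44 FREE]
Op 6: free(c) -> (freed c); heap: [0-44 FREE]
Op 7: d = malloc(11) -> d = 0; heap: [0-10 ALLOC][11-44 FREE]
Op 8: free(d) -> (freed d); heap: [0-44 FREE]
malloc(5): first-fit scan over [0-44 FREE] -> 0

Answer: 0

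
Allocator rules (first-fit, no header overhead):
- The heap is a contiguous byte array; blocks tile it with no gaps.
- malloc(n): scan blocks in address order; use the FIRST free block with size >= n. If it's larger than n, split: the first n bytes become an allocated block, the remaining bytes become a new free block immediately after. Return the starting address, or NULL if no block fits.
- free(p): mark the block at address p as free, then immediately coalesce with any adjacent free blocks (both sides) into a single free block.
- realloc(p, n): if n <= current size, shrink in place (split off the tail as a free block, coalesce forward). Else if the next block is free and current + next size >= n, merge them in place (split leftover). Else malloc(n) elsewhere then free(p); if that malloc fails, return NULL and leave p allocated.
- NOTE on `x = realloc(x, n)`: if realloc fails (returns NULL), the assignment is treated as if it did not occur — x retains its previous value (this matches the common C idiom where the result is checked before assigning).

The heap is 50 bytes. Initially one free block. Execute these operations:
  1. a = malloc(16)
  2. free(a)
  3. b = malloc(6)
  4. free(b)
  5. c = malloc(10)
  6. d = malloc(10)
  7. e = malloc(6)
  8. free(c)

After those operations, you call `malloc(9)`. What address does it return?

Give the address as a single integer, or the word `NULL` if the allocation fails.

Answer: 0

Derivation:
Op 1: a = malloc(16) -> a = 0; heap: [0-15 ALLOC][16-49 FREE]
Op 2: free(a) -> (freed a); heap: [0-49 FREE]
Op 3: b = malloc(6) -> b = 0; heap: [0-5 ALLOC][6-49 FREE]
Op 4: free(b) -> (freed b); heap: [0-49 FREE]
Op 5: c = malloc(10) -> c = 0; heap: [0-9 ALLOC][10-49 FREE]
Op 6: d = malloc(10) -> d = 10; heap: [0-9 ALLOC][10-19 ALLOC][20-49 FREE]
Op 7: e = malloc(6) -> e = 20; heap: [0-9 ALLOC][10-19 ALLOC][20-25 ALLOC][26-49 FREE]
Op 8: free(c) -> (freed c); heap: [0-9 FREE][10-19 ALLOC][20-25 ALLOC][26-49 FREE]
malloc(9): first-fit scan over [0-9 FREE][10-19 ALLOC][20-25 ALLOC][26-49 FREE] -> 0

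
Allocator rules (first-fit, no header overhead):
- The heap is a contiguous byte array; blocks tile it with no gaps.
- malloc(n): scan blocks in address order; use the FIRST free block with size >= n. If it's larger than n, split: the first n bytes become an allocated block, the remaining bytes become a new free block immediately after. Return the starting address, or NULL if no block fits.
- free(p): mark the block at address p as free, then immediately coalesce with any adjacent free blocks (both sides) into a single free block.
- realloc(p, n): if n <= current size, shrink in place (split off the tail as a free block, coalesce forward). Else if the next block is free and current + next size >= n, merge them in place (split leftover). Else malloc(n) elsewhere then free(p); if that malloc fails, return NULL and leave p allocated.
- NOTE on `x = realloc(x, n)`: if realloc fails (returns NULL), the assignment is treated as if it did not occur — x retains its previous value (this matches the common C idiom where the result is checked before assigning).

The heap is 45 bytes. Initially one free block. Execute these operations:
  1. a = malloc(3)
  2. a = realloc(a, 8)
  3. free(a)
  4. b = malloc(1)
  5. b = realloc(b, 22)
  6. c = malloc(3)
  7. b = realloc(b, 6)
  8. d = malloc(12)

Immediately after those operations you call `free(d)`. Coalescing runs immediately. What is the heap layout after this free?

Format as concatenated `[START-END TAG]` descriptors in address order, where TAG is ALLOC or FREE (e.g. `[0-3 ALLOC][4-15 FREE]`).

Op 1: a = malloc(3) -> a = 0; heap: [0-2 ALLOC][3-44 FREE]
Op 2: a = realloc(a, 8) -> a = 0; heap: [0-7 ALLOC][8-44 FREE]
Op 3: free(a) -> (freed a); heap: [0-44 FREE]
Op 4: b = malloc(1) -> b = 0; heap: [0-0 ALLOC][1-44 FREE]
Op 5: b = realloc(b, 22) -> b = 0; heap: [0-21 ALLOC][22-44 FREE]
Op 6: c = malloc(3) -> c = 22; heap: [0-21 ALLOC][22-24 ALLOC][25-44 FREE]
Op 7: b = realloc(b, 6) -> b = 0; heap: [0-5 ALLOC][6-21 FREE][22-24 ALLOC][25-44 FREE]
Op 8: d = malloc(12) -> d = 6; heap: [0-5 ALLOC][6-17 ALLOC][18-21 FREE][22-24 ALLOC][25-44 FREE]
free(d): d = 6 -> block [6-17 ALLOC]; mark free, coalesce with adjacent free neighbors -> [0-5 ALLOC][6-21 FREE][22-24 ALLOC][25-44 FREE]

Answer: [0-5 ALLOC][6-21 FREE][22-24 ALLOC][25-44 FREE]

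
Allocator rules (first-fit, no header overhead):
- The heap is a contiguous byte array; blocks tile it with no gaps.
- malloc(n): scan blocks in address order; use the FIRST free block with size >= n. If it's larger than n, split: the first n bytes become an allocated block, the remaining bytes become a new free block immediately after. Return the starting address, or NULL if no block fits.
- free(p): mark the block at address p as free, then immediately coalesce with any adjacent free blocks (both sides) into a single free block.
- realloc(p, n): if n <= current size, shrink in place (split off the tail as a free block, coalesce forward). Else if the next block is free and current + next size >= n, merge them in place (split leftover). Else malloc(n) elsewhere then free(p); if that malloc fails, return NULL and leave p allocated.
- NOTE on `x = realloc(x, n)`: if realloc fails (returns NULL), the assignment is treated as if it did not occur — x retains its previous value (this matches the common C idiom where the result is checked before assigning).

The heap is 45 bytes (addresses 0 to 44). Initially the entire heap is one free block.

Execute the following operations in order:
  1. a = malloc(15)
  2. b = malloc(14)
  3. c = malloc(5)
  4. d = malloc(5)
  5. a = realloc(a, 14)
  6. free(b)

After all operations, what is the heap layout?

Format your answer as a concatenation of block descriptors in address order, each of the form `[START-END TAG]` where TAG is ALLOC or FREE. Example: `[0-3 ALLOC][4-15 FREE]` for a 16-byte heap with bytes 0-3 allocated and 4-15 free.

Answer: [0-13 ALLOC][14-28 FREE][29-33 ALLOC][34-38 ALLOC][39-44 FREE]

Derivation:
Op 1: a = malloc(15) -> a = 0; heap: [0-14 ALLOC][15-44 FREE]
Op 2: b = malloc(14) -> b = 15; heap: [0-14 ALLOC][15-28 ALLOC][29-44 FREE]
Op 3: c = malloc(5) -> c = 29; heap: [0-14 ALLOC][15-28 ALLOC][29-33 ALLOC][34-44 FREE]
Op 4: d = malloc(5) -> d = 34; heap: [0-14 ALLOC][15-28 ALLOC][29-33 ALLOC][34-38 ALLOC][39-44 FREE]
Op 5: a = realloc(a, 14) -> a = 0; heap: [0-13 ALLOC][14-14 FREE][15-28 ALLOC][29-33 ALLOC][34-38 ALLOC][39-44 FREE]
Op 6: free(b) -> (freed b); heap: [0-13 ALLOC][14-28 FREE][29-33 ALLOC][34-38 ALLOC][39-44 FREE]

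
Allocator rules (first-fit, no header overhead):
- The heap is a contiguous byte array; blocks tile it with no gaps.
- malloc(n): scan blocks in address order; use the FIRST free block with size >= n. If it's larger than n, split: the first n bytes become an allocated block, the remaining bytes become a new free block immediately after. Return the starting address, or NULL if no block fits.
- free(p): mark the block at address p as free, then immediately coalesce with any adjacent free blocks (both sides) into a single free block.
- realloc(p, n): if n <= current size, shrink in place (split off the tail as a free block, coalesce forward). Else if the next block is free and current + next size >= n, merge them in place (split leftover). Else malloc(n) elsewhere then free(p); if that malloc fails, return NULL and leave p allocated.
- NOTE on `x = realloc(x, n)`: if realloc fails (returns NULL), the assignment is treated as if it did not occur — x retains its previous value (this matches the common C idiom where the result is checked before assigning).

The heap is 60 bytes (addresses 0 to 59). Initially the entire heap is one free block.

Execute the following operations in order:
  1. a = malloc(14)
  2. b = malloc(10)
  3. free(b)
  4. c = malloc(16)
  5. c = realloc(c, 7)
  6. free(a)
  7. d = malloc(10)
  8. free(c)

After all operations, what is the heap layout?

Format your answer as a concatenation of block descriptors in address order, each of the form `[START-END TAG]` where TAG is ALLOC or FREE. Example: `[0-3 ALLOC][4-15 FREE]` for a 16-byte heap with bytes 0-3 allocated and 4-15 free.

Answer: [0-9 ALLOC][10-59 FREE]

Derivation:
Op 1: a = malloc(14) -> a = 0; heap: [0-13 ALLOC][14-59 FREE]
Op 2: b = malloc(10) -> b = 14; heap: [0-13 ALLOC][14-23 ALLOC][24-59 FREE]
Op 3: free(b) -> (freed b); heap: [0-13 ALLOC][14-59 FREE]
Op 4: c = malloc(16) -> c = 14; heap: [0-13 ALLOC][14-29 ALLOC][30-59 FREE]
Op 5: c = realloc(c, 7) -> c = 14; heap: [0-13 ALLOC][14-20 ALLOC][21-59 FREE]
Op 6: free(a) -> (freed a); heap: [0-13 FREE][14-20 ALLOC][21-59 FREE]
Op 7: d = malloc(10) -> d = 0; heap: [0-9 ALLOC][10-13 FREE][14-20 ALLOC][21-59 FREE]
Op 8: free(c) -> (freed c); heap: [0-9 ALLOC][10-59 FREE]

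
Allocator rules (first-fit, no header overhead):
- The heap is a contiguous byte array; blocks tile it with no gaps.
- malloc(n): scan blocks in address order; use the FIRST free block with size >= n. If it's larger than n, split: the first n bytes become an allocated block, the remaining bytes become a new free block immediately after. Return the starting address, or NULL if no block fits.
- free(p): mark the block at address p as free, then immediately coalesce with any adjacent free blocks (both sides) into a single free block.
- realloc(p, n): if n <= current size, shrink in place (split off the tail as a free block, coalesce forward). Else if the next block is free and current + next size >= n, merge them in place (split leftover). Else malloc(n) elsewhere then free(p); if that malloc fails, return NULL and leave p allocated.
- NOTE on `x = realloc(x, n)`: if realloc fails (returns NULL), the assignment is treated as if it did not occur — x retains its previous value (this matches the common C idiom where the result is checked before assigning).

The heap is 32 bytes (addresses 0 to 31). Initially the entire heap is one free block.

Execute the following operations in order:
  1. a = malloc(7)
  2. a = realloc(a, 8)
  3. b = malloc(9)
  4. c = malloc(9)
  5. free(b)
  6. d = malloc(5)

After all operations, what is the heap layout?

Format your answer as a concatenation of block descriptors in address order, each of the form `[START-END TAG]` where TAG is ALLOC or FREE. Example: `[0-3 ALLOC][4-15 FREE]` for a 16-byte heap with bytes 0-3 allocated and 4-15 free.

Op 1: a = malloc(7) -> a = 0; heap: [0-6 ALLOC][7-31 FREE]
Op 2: a = realloc(a, 8) -> a = 0; heap: [0-7 ALLOC][8-31 FREE]
Op 3: b = malloc(9) -> b = 8; heap: [0-7 ALLOC][8-16 ALLOC][17-31 FREE]
Op 4: c = malloc(9) -> c = 17; heap: [0-7 ALLOC][8-16 ALLOC][17-25 ALLOC][26-31 FREE]
Op 5: free(b) -> (freed b); heap: [0-7 ALLOC][8-16 FREE][17-25 ALLOC][26-31 FREE]
Op 6: d = malloc(5) -> d = 8; heap: [0-7 ALLOC][8-12 ALLOC][13-16 FREE][17-25 ALLOC][26-31 FREE]

Answer: [0-7 ALLOC][8-12 ALLOC][13-16 FREE][17-25 ALLOC][26-31 FREE]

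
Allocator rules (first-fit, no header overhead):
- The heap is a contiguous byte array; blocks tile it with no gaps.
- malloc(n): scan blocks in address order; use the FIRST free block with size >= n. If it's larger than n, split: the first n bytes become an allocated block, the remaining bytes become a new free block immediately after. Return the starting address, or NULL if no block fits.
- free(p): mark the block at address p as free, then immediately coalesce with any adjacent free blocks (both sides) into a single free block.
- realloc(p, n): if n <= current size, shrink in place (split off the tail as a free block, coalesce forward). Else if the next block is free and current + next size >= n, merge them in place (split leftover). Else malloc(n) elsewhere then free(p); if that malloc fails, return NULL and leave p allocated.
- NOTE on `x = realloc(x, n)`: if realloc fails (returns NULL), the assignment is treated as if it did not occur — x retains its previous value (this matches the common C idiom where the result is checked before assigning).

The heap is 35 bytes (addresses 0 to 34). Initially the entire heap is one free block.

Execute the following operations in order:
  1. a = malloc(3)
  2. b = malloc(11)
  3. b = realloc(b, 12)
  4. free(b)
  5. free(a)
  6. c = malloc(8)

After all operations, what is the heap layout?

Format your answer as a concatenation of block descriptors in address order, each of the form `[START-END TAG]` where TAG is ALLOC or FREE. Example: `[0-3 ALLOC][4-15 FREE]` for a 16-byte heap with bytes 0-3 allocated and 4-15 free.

Answer: [0-7 ALLOC][8-34 FREE]

Derivation:
Op 1: a = malloc(3) -> a = 0; heap: [0-2 ALLOC][3-34 FREE]
Op 2: b = malloc(11) -> b = 3; heap: [0-2 ALLOC][3-13 ALLOC][14-34 FREE]
Op 3: b = realloc(b, 12) -> b = 3; heap: [0-2 ALLOC][3-14 ALLOC][15-34 FREE]
Op 4: free(b) -> (freed b); heap: [0-2 ALLOC][3-34 FREE]
Op 5: free(a) -> (freed a); heap: [0-34 FREE]
Op 6: c = malloc(8) -> c = 0; heap: [0-7 ALLOC][8-34 FREE]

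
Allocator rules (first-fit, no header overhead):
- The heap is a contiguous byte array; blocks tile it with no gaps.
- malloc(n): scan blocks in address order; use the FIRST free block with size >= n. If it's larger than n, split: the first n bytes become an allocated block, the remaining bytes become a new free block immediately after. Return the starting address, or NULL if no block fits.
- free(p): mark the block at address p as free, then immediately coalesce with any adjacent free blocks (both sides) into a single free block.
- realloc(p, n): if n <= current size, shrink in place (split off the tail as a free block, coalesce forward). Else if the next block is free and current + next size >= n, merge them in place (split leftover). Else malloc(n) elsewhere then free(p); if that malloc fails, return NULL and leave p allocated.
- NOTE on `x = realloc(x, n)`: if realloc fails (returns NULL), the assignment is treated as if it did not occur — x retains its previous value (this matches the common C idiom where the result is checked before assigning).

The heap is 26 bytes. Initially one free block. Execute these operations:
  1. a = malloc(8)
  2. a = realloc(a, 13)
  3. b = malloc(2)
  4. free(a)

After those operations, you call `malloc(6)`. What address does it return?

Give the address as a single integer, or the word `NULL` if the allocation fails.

Answer: 0

Derivation:
Op 1: a = malloc(8) -> a = 0; heap: [0-7 ALLOC][8-25 FREE]
Op 2: a = realloc(a, 13) -> a = 0; heap: [0-12 ALLOC][13-25 FREE]
Op 3: b = malloc(2) -> b = 13; heap: [0-12 ALLOC][13-14 ALLOC][15-25 FREE]
Op 4: free(a) -> (freed a); heap: [0-12 FREE][13-14 ALLOC][15-25 FREE]
malloc(6): first-fit scan over [0-12 FREE][13-14 ALLOC][15-25 FREE] -> 0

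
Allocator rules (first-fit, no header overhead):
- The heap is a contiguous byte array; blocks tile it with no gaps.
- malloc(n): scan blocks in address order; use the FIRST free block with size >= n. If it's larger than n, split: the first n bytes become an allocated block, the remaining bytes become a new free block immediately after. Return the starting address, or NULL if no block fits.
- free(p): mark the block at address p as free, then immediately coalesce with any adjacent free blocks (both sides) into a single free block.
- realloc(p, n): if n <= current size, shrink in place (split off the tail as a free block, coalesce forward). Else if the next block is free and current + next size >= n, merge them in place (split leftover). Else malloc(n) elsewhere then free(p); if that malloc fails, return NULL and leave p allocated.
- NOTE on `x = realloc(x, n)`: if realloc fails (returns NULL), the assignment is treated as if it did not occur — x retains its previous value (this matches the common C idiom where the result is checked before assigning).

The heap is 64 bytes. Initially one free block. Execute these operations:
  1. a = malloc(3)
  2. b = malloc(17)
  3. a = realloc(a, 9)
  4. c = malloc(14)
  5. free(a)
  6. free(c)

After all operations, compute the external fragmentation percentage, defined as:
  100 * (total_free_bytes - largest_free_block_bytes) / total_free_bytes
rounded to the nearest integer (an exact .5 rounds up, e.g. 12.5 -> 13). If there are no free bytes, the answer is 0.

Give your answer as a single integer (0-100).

Op 1: a = malloc(3) -> a = 0; heap: [0-2 ALLOC][3-63 FREE]
Op 2: b = malloc(17) -> b = 3; heap: [0-2 ALLOC][3-19 ALLOC][20-63 FREE]
Op 3: a = realloc(a, 9) -> a = 20; heap: [0-2 FREE][3-19 ALLOC][20-28 ALLOC][29-63 FREE]
Op 4: c = malloc(14) -> c = 29; heap: [0-2 FREE][3-19 ALLOC][20-28 ALLOC][29-42 ALLOC][43-63 FREE]
Op 5: free(a) -> (freed a); heap: [0-2 FREE][3-19 ALLOC][20-28 FREE][29-42 ALLOC][43-63 FREE]
Op 6: free(c) -> (freed c); heap: [0-2 FREE][3-19 ALLOC][20-63 FREE]
Free blocks: [3 44] total_free=47 largest=44 -> 100*(47-44)/47 = 300/47 ≈ 6.383 -> rounds to 6

Answer: 6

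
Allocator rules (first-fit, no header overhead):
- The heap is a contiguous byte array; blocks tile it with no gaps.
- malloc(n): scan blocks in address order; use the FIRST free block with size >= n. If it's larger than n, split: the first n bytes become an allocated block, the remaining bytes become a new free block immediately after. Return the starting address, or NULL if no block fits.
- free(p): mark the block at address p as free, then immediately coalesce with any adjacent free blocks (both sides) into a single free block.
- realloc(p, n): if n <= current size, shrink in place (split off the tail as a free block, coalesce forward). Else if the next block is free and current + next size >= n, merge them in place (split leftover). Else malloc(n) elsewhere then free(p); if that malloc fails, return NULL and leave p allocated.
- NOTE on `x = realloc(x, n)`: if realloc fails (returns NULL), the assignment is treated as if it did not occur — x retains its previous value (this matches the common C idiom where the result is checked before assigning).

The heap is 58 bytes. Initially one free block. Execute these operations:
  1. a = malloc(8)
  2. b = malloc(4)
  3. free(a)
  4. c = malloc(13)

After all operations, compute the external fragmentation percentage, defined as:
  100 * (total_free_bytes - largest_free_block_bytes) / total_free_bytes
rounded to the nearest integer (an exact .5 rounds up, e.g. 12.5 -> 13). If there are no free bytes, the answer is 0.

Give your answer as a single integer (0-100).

Op 1: a = malloc(8) -> a = 0; heap: [0-7 ALLOC][8-57 FREE]
Op 2: b = malloc(4) -> b = 8; heap: [0-7 ALLOC][8-11 ALLOC][12-57 FREE]
Op 3: free(a) -> (freed a); heap: [0-7 FREE][8-11 ALLOC][12-57 FREE]
Op 4: c = malloc(13) -> c = 12; heap: [0-7 FREE][8-11 ALLOC][12-24 ALLOC][25-57 FREE]
Free blocks: [8 33] total_free=41 largest=33 -> 100*(41-33)/41 = 800/41 ≈ 19.512 -> rounds to 20

Answer: 20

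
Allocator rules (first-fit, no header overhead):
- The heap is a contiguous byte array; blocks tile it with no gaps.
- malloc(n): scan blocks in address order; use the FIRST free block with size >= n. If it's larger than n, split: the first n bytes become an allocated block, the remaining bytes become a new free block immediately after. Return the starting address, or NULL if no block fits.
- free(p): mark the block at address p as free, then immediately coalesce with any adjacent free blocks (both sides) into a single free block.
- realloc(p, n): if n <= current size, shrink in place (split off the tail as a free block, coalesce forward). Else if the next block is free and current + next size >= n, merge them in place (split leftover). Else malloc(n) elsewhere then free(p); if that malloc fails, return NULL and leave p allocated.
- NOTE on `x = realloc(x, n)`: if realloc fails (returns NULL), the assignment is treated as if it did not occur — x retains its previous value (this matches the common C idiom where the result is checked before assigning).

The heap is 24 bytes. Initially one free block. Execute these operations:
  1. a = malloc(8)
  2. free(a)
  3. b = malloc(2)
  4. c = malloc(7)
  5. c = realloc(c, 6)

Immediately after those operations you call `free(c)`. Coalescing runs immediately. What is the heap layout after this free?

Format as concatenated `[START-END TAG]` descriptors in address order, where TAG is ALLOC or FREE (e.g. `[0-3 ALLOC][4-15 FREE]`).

Op 1: a = malloc(8) -> a = 0; heap: [0-7 ALLOC][8-23 FREE]
Op 2: free(a) -> (freed a); heap: [0-23 FREE]
Op 3: b = malloc(2) -> b = 0; heap: [0-1 ALLOC][2-23 FREE]
Op 4: c = malloc(7) -> c = 2; heap: [0-1 ALLOC][2-8 ALLOC][9-23 FREE]
Op 5: c = realloc(c, 6) -> c = 2; heap: [0-1 ALLOC][2-7 ALLOC][8-23 FREE]
free(c): c = 2 -> block [2-7 ALLOC]; mark free, coalesce with adjacent free neighbors -> [0-1 ALLOC][2-23 FREE]

Answer: [0-1 ALLOC][2-23 FREE]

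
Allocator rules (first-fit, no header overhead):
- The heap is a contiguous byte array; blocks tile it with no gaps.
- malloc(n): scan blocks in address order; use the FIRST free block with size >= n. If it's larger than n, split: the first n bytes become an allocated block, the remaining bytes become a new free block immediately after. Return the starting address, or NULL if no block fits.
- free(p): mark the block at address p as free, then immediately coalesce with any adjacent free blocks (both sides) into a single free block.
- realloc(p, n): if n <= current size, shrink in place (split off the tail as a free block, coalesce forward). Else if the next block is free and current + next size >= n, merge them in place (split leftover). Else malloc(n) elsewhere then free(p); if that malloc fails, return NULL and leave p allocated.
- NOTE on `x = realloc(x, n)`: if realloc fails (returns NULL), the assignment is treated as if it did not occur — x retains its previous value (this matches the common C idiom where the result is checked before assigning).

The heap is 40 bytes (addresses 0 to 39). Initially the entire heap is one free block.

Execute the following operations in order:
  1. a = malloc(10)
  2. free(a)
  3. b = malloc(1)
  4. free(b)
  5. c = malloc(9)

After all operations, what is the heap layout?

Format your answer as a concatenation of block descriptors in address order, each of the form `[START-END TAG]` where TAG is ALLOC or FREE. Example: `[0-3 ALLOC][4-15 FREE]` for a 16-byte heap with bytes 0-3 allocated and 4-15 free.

Op 1: a = malloc(10) -> a = 0; heap: [0-9 ALLOC][10-39 FREE]
Op 2: free(a) -> (freed a); heap: [0-39 FREE]
Op 3: b = malloc(1) -> b = 0; heap: [0-0 ALLOC][1-39 FREE]
Op 4: free(b) -> (freed b); heap: [0-39 FREE]
Op 5: c = malloc(9) -> c = 0; heap: [0-8 ALLOC][9-39 FREE]

Answer: [0-8 ALLOC][9-39 FREE]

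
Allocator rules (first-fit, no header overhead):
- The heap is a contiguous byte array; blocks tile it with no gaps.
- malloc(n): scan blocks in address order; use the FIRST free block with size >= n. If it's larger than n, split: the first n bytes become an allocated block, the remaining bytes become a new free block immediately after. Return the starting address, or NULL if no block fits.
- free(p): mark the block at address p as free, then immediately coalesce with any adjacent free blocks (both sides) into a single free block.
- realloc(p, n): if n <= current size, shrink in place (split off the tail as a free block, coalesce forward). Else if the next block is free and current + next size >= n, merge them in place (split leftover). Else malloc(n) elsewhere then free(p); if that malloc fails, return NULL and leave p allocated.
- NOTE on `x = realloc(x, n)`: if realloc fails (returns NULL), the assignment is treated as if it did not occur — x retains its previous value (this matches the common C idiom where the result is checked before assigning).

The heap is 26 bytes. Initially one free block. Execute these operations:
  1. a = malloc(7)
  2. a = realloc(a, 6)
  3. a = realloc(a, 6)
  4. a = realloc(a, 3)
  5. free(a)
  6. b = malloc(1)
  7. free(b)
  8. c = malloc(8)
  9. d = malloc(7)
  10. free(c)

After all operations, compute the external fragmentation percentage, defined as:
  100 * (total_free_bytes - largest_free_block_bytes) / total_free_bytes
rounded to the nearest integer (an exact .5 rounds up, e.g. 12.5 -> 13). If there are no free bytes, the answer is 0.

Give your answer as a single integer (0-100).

Op 1: a = malloc(7) -> a = 0; heap: [0-6 ALLOC][7-25 FREE]
Op 2: a = realloc(a, 6) -> a = 0; heap: [0-5 ALLOC][6-25 FREE]
Op 3: a = realloc(a, 6) -> a = 0; heap: [0-5 ALLOC][6-25 FREE]
Op 4: a = realloc(a, 3) -> a = 0; heap: [0-2 ALLOC][3-25 FREE]
Op 5: free(a) -> (freed a); heap: [0-25 FREE]
Op 6: b = malloc(1) -> b = 0; heap: [0-0 ALLOC][1-25 FREE]
Op 7: free(b) -> (freed b); heap: [0-25 FREE]
Op 8: c = malloc(8) -> c = 0; heap: [0-7 ALLOC][8-25 FREE]
Op 9: d = malloc(7) -> d = 8; heap: [0-7 ALLOC][8-14 ALLOC][15-25 FREE]
Op 10: free(c) -> (freed c); heap: [0-7 FREE][8-14 ALLOC][15-25 FREE]
Free blocks: [8 11] total_free=19 largest=11 -> 100*(19-11)/19 = 800/19 ≈ 42.105 -> rounds to 42

Answer: 42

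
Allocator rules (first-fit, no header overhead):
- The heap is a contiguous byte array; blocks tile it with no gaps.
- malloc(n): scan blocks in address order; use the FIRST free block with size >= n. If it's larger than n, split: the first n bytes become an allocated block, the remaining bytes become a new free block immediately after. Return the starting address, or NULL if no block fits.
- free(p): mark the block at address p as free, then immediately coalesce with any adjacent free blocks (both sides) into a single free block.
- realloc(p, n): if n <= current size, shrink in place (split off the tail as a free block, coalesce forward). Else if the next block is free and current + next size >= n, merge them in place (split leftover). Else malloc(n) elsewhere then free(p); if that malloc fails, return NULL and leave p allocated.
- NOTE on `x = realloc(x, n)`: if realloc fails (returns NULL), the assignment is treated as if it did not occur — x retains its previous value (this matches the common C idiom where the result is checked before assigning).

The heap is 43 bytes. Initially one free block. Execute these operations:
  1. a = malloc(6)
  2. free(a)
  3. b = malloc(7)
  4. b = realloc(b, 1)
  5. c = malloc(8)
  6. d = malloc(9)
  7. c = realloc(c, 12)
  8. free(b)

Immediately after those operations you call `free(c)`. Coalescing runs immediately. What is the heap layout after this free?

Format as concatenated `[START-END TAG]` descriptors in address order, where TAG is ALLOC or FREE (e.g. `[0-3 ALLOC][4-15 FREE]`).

Op 1: a = malloc(6) -> a = 0; heap: [0-5 ALLOC][6-42 FREE]
Op 2: free(a) -> (freed a); heap: [0-42 FREE]
Op 3: b = malloc(7) -> b = 0; heap: [0-6 ALLOC][7-42 FREE]
Op 4: b = realloc(b, 1) -> b = 0; heap: [0-0 ALLOC][1-42 FREE]
Op 5: c = malloc(8) -> c = 1; heap: [0-0 ALLOC][1-8 ALLOC][9-42 FREE]
Op 6: d = malloc(9) -> d = 9; heap: [0-0 ALLOC][1-8 ALLOC][9-17 ALLOC][18-42 FREE]
Op 7: c = realloc(c, 12) -> c = 18; heap: [0-0 ALLOC][1-8 FREE][9-17 ALLOC][18-29 ALLOC][30-42 FREE]
Op 8: free(b) -> (freed b); heap: [0-8 FREE][9-17 ALLOC][18-29 ALLOC][30-42 FREE]
free(c): c = 18 -> block [18-29 ALLOC]; mark free, coalesce with adjacent free neighbors -> [0-8 FREE][9-17 ALLOC][18-42 FREE]

Answer: [0-8 FREE][9-17 ALLOC][18-42 FREE]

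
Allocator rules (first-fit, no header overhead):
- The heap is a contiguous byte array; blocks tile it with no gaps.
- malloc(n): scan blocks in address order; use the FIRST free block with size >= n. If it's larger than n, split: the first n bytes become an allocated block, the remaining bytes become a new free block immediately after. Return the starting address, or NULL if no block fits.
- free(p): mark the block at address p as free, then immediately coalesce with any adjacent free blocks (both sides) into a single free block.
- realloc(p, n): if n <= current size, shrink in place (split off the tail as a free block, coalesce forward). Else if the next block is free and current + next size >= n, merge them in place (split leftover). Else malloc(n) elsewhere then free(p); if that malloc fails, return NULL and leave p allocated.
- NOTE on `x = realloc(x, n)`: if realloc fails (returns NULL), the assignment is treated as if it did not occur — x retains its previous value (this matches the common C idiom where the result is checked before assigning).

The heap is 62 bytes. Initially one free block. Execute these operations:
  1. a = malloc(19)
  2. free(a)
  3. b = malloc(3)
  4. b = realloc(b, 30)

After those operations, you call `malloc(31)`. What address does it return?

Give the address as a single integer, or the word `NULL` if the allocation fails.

Op 1: a = malloc(19) -> a = 0; heap: [0-18 ALLOC][19-61 FREE]
Op 2: free(a) -> (freed a); heap: [0-61 FREE]
Op 3: b = malloc(3) -> b = 0; heap: [0-2 ALLOC][3-61 FREE]
Op 4: b = realloc(b, 30) -> b = 0; heap: [0-29 ALLOC][30-61 FREE]
malloc(31): first-fit scan over [0-29 ALLOC][30-61 FREE] -> 30

Answer: 30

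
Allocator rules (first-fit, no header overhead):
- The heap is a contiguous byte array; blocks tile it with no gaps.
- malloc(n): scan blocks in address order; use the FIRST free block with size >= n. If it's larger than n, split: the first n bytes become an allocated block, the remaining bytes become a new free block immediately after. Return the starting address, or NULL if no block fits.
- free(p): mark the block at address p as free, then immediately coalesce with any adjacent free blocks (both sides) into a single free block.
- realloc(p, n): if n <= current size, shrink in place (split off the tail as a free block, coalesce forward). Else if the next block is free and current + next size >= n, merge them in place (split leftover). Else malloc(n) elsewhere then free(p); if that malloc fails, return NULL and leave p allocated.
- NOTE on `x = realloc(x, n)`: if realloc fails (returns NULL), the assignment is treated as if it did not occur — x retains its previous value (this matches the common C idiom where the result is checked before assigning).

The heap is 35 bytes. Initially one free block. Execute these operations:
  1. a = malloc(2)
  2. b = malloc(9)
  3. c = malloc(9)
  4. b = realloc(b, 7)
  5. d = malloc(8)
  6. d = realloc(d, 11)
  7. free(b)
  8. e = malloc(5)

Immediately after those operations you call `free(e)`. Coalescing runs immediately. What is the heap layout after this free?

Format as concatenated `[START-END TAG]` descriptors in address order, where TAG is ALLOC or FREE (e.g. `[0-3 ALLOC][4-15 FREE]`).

Answer: [0-1 ALLOC][2-10 FREE][11-19 ALLOC][20-30 ALLOC][31-34 FREE]

Derivation:
Op 1: a = malloc(2) -> a = 0; heap: [0-1 ALLOC][2-34 FREE]
Op 2: b = malloc(9) -> b = 2; heap: [0-1 ALLOC][2-10 ALLOC][11-34 FREE]
Op 3: c = malloc(9) -> c = 11; heap: [0-1 ALLOC][2-10 ALLOC][11-19 ALLOC][20-34 FREE]
Op 4: b = realloc(b, 7) -> b = 2; heap: [0-1 ALLOC][2-8 ALLOC][9-10 FREE][11-19 ALLOC][20-34 FREE]
Op 5: d = malloc(8) -> d = 20; heap: [0-1 ALLOC][2-8 ALLOC][9-10 FREE][11-19 ALLOC][20-27 ALLOC][28-34 FREE]
Op 6: d = realloc(d, 11) -> d = 20; heap: [0-1 ALLOC][2-8 ALLOC][9-10 FREE][11-19 ALLOC][20-30 ALLOC][31-34 FREE]
Op 7: free(b) -> (freed b); heap: [0-1 ALLOC][2-10 FREE][11-19 ALLOC][20-30 ALLOC][31-34 FREE]
Op 8: e = malloc(5) -> e = 2; heap: [0-1 ALLOC][2-6 ALLOC][7-10 FREE][11-19 ALLOC][20-30 ALLOC][31-34 FREE]
free(e): e = 2 -> block [2-6 ALLOC]; mark free, coalesce with adjacent free neighbors -> [0-1 ALLOC][2-10 FREE][11-19 ALLOC][20-30 ALLOC][31-34 FREE]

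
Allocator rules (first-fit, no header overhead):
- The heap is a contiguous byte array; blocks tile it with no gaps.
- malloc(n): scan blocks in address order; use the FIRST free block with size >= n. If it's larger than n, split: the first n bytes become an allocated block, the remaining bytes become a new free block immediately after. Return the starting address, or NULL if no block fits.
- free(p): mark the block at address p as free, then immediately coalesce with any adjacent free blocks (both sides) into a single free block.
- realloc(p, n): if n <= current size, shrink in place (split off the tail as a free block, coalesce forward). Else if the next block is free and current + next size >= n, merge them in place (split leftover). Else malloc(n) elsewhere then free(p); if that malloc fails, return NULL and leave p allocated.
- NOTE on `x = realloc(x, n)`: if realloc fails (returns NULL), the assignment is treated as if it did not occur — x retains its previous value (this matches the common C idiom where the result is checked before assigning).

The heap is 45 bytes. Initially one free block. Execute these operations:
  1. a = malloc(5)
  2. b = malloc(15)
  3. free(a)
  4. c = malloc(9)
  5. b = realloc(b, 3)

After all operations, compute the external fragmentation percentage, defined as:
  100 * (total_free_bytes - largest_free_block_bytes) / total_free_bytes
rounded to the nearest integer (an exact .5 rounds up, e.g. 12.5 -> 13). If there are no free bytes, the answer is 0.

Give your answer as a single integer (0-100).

Answer: 52

Derivation:
Op 1: a = malloc(5) -> a = 0; heap: [0-4 ALLOC][5-44 FREE]
Op 2: b = malloc(15) -> b = 5; heap: [0-4 ALLOC][5-19 ALLOC][20-44 FREE]
Op 3: free(a) -> (freed a); heap: [0-4 FREE][5-19 ALLOC][20-44 FREE]
Op 4: c = malloc(9) -> c = 20; heap: [0-4 FREE][5-19 ALLOC][20-28 ALLOC][29-44 FREE]
Op 5: b = realloc(b, 3) -> b = 5; heap: [0-4 FREE][5-7 ALLOC][8-19 FREE][20-28 ALLOC][29-44 FREE]
Free blocks: [5 12 16] total_free=33 largest=16 -> 100*(33-16)/33 = 1700/33 ≈ 51.515 -> rounds to 52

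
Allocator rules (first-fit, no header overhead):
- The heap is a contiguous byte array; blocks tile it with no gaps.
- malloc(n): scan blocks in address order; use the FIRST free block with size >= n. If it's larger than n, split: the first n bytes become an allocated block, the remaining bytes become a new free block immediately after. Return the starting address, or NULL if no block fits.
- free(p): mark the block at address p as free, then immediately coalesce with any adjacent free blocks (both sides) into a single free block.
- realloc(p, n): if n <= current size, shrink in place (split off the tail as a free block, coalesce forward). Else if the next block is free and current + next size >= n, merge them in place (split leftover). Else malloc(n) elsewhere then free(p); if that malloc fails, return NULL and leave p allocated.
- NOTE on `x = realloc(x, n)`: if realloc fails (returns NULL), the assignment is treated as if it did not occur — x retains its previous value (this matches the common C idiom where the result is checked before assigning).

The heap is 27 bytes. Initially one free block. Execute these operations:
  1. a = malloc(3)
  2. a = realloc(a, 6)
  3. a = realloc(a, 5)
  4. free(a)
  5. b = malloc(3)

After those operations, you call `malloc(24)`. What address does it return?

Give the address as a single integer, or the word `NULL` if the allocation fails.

Answer: 3

Derivation:
Op 1: a = malloc(3) -> a = 0; heap: [0-2 ALLOC][3-26 FREE]
Op 2: a = realloc(a, 6) -> a = 0; heap: [0-5 ALLOC][6-26 FREE]
Op 3: a = realloc(a, 5) -> a = 0; heap: [0-4 ALLOC][5-26 FREE]
Op 4: free(a) -> (freed a); heap: [0-26 FREE]
Op 5: b = malloc(3) -> b = 0; heap: [0-2 ALLOC][3-26 FREE]
malloc(24): first-fit scan over [0-2 ALLOC][3-26 FREE] -> 3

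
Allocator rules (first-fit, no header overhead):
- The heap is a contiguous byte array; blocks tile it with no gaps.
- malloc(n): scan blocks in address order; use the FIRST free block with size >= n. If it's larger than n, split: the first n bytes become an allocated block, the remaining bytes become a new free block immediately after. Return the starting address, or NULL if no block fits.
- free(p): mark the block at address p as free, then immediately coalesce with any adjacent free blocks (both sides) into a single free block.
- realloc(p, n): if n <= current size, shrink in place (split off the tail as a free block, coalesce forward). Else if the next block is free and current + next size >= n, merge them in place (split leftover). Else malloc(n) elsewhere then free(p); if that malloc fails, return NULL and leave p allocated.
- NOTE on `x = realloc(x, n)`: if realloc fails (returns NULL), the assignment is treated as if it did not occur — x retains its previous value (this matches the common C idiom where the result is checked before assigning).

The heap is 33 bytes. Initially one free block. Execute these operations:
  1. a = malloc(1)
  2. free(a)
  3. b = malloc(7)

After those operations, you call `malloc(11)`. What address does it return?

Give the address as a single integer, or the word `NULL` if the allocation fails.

Answer: 7

Derivation:
Op 1: a = malloc(1) -> a = 0; heap: [0-0 ALLOC][1-32 FREE]
Op 2: free(a) -> (freed a); heap: [0-32 FREE]
Op 3: b = malloc(7) -> b = 0; heap: [0-6 ALLOC][7-32 FREE]
malloc(11): first-fit scan over [0-6 ALLOC][7-32 FREE] -> 7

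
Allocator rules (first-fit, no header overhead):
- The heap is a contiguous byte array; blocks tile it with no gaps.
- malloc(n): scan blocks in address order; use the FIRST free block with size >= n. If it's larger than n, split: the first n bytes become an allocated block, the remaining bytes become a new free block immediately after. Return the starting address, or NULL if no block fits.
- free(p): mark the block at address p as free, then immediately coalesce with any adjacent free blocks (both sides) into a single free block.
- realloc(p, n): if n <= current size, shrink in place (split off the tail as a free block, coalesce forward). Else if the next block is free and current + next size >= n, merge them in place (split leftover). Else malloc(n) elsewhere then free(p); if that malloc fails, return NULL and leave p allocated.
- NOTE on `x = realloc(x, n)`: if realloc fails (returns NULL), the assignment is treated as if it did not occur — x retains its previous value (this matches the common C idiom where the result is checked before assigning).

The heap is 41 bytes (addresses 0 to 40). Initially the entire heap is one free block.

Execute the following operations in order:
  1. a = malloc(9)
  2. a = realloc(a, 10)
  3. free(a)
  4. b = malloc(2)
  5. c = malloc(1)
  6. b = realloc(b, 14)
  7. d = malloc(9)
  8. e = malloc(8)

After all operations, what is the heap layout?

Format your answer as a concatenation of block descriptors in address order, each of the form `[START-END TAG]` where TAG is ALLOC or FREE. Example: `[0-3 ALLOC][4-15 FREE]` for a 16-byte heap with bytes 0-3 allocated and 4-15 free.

Op 1: a = malloc(9) -> a = 0; heap: [0-8 ALLOC][9-40 FREE]
Op 2: a = realloc(a, 10) -> a = 0; heap: [0-9 ALLOC][10-40 FREE]
Op 3: free(a) -> (freed a); heap: [0-40 FREE]
Op 4: b = malloc(2) -> b = 0; heap: [0-1 ALLOC][2-40 FREE]
Op 5: c = malloc(1) -> c = 2; heap: [0-1 ALLOC][2-2 ALLOC][3-40 FREE]
Op 6: b = realloc(b, 14) -> b = 3; heap: [0-1 FREE][2-2 ALLOC][3-16 ALLOC][17-40 FREE]
Op 7: d = malloc(9) -> d = 17; heap: [0-1 FREE][2-2 ALLOC][3-16 ALLOC][17-25 ALLOC][26-40 FREE]
Op 8: e = malloc(8) -> e = 26; heap: [0-1 FREE][2-2 ALLOC][3-16 ALLOC][17-25 ALLOC][26-33 ALLOC][34-40 FREE]

Answer: [0-1 FREE][2-2 ALLOC][3-16 ALLOC][17-25 ALLOC][26-33 ALLOC][34-40 FREE]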